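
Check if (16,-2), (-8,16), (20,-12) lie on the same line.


16*(16+ 12) - 8*(-12+ 2) + 20*(-2-16)
= 448 + 80 - 360 = 168

No, not collinear (determinant = 168)


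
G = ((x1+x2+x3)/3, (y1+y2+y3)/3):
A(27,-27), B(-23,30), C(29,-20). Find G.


Gx = (27- 23+29)/3 = 33/3 = 11.0000
Gy = (-27+30- 20)/3 = -17/3 = -5.6667

G = (11.0000, -5.6667)


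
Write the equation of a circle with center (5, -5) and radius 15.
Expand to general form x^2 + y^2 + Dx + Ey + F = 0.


(x-5)^2 + (y+ 5)^2 = 15^2
D = -2h = -10, E = -2k = 10
F = h^2+k^2-r^2 = 25+25-225 = -175

x^2 + y^2 - 10x + 10y - 175 = 0


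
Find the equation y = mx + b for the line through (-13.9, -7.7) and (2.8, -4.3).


m = (3.4)/(16.7) = 0.2036
b = y1 - m*x1 = -7.7 - (3.4*(-13.9))/(16.7) = -7.7 + 2.8299 = -4.8701

y = 0.2036x - 4.8701


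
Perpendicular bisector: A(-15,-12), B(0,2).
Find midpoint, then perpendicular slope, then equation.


Midpoint = (-7.5, -5)
Slope of AB = dy/dx = 14/15 = 0.9333
Perp slope = -dx/dy = -15/14 = -1.0714
b = My - (perp slope)*Mx = -5 + (15*(-7.5))/14 = -5 - 8.0357 = -13.0357

y = -1.0714x - 13.0357


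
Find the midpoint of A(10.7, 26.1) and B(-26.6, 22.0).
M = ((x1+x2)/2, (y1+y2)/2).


Mx = (10.7 - 26.6)/2 = -15.9/2 = -7.9500
My = (26.1 + 22.0)/2 = 48.1/2 = 24.0500

(-7.9500, 24.0500)


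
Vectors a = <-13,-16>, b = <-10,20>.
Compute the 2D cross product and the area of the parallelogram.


cross = -13*20 + 16*(-10) = -260 - 160 = -420
Parallelogram area = |-420| = 420

cross = -420, parallelogram area = 420


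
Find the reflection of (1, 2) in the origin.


Reflection rule for origin: (-x, -y)
(1, 2) -> (-1, -2)

(-1, -2)


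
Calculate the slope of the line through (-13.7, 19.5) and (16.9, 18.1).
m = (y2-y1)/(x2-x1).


dy = 18.1 - 19.5 = -1.4
dx = 16.9 + 13.7 = 30.6
m = -1.4/30.6 = -0.0458

m = -0.0458


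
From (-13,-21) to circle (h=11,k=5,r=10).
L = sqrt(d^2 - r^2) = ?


d = sqrt((-13-11)^2 + (-21-5)^2) = sqrt(576+676) = 35.3836
L = sqrt(1252.0000 - 100) = sqrt(1152.0000) = 33.9411

33.9411


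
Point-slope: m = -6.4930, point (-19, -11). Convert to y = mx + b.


y + 11 = -6.4930(x + 19)
y = -6.4930x - 11 + 6.4930*(-19)
y = -6.4930x - 134.3670

y = -6.4930x - 134.3670


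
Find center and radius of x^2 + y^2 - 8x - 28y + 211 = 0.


h = -D/2 = 8/2 = 4
k = -E/2 = 28/2 = 14
r^2 = h^2 + k^2 - F = 16 + 196 - 211 = 1
r = 1

Center (4, 14), radius = 1


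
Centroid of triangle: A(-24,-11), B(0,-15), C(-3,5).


Gx = (-24+0- 3)/3 = -27/3 = -9.0000
Gy = (-11- 15+5)/3 = -21/3 = -7.0000

G = (-9.0000, -7.0000)


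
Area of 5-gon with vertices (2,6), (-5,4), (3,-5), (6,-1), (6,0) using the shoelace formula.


sum(xi*y_{i+1}) = 2*4 - 5*(-5) + 3*(-1) + 6*0 + 6*6 = 66
sum(yi*x_{i+1}) = 6*(-5) + 4*3 - 5*6 - 1*6 + 0*2 = -54
Area = |66 + 54|/2 = 120/2 = 60.0000

60.0000 sq units


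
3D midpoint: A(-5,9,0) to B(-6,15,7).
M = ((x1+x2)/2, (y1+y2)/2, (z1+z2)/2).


Mx = (-5- 6)/2 = -5.5000
My = (9+15)/2 = 12.0000
Mz = (0+7)/2 = 3.5000

M = (-5.5000, 12.0000, 3.5000)


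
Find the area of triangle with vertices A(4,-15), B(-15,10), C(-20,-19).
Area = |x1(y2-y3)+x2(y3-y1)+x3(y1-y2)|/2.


4*(10+ 19) = 116
-15*(-19+ 15) = 60
-20*(-15-10) = 500
sum = 676
Area = |676|/2 = 338.0000

338.0000 sq units


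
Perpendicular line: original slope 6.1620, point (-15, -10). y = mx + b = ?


Perpendicular slope = -1/m1 = -1/6.1620 = -0.1623
b2 = y0 - m2*x0 = -10 - 15/6.1620 = -10 - 2.4343 = -12.4343

y = -0.1623x - 12.4343


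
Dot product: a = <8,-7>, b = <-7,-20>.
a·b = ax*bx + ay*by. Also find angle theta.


a·b = 8*(-7) - 7*(-20) = -56 + 140 = 84
|a| = sqrt(64+49) = 10.6301
|b| = sqrt(49+400) = 21.1896
cos(theta) = 84/(sqrt(113)*sqrt(449)) = 84/sqrt(50737) = 0.372921
theta = arccos(84/sqrt(50737)) = 68.1041 degrees

a·b = 84, theta = 68.1041 deg


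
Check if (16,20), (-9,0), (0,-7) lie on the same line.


16*(0+ 7) - 9*(-7-20) + 0*(20-0)
= 112 + 243 + 0 = 355

No, not collinear (determinant = 355)


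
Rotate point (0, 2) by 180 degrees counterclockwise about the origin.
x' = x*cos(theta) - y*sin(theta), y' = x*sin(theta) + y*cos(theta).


cos(180) = -1, sin(180) = 0
x' = 0*(-1) - 2*0 = 0
y' = 0*0 + 2*(-1) = -2

(0, -2)


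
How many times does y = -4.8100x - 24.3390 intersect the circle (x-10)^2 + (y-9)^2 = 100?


Substitute y = -4.8100x - 24.3390: (x-10)^2 + (-4.8100x- 24.3390-9)^2 = 100
Expand to Ax^2 + Bx + C = 0, where b-k = -33.339
A = 1+m^2 = 24.1361
B = 2(m(b-k) - h) = 2(-4.8100*(-33.339) - 10) = 300.72118
C = h^2 + (b-k)^2 - r^2 = 100 + 1111.488921 - 100 = 1111.488921
disc = B^2-4AC = 90433.2281 - 107308.0310 = -16874.8029
disc < 0

0 intersection points


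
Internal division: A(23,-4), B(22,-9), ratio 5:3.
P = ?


Px = (5*22 + 3*23)/8 = 179/8 = 22.3750
Py = (5*(-9) + 3*(-4))/8 = -57/8 = -7.1250

P = (22.3750, -7.1250)


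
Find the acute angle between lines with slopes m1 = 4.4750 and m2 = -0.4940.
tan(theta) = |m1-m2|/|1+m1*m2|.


m1-m2 = 4.969
1+m1*m2 = -1.21065
tan(theta) = |4.969/(-1.21065)| = 4.104407
theta = arctan(|4.969/(-1.21065)|) = 76.3072 degrees (acute angle)

76.3072 degrees


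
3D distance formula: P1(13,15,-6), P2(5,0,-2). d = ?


dx=-8, dy=-15, dz=4
d = sqrt(64+225+16) = sqrt(305) = 17.4642

17.4642


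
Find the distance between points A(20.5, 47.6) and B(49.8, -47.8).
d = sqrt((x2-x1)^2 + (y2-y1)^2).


dx = 49.8 - 20.5 = 29.3
dy = -47.8 - 47.6 = -95.4
d = sqrt(858.49 + 9101.16) = sqrt(9959.65) = 99.7980

99.7980


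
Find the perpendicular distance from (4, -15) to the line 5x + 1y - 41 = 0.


|5*4 + 1*(-15) - 41| = |-36| = 36
sqrt(25 + 1) = sqrt(26) = 5.0990
d = 36/sqrt(26) = 7.0602

7.0602


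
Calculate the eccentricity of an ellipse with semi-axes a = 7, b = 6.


c = sqrt(49-36) = sqrt(13) = 3.6056
e = c/a = sqrt(13)/7 = 0.5151

e = 0.5151


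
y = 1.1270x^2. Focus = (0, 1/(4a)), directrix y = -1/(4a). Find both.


a = 1.1270
1/(4a) = 0.2218
Focus = (0, 0.2218)
Directrix: y = -0.2218

Focus = (0, 0.2218), Directrix: y = -0.2218


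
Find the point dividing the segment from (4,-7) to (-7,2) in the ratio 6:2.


Px = (6*(-7) + 2*4)/8 = -34/8 = -4.2500
Py = (6*2 + 2*(-7))/8 = -2/8 = -0.2500

P = (-4.2500, -0.2500)


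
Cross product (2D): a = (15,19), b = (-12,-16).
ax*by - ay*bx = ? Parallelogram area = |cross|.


cross = 15*(-16) - 19*(-12) = -240 + 228 = -12
Parallelogram area = |-12| = 12

cross = -12, parallelogram area = 12


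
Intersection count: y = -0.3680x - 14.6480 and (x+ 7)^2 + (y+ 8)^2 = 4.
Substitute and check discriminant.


Substitute y = -0.3680x - 14.6480: (x+ 7)^2 + (-0.3680x- 14.6480+ 8)^2 = 4
Expand to Ax^2 + Bx + C = 0, where b-k = -6.648
A = 1+m^2 = 1.135424
B = 2(m(b-k) - h) = 2(-0.3680*(-6.648) + 7) = 18.892928
C = h^2 + (b-k)^2 - r^2 = 49 + 44.195904 - 4 = 89.195904
disc = B^2-4AC = 356.9427 - 405.1007 = -48.1580
disc < 0

0 intersection points


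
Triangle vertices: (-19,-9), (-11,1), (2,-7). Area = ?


-19*(1+ 7) = -152
-11*(-7+ 9) = -22
2*(-9-1) = -20
sum = -194
Area = |-194|/2 = 97.0000

97.0000 sq units


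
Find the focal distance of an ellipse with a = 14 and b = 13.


c^2 = 14^2 - 13^2 = 196 - 169 = 27
c = sqrt(27) = 5.1962

c = 5.1962


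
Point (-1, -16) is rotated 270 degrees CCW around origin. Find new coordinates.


cos(270) = 0, sin(270) = -1
x' = -1*0 + 16*(-1) = -16
y' = -1*(-1) - 16*0 = 1

(-16, 1)


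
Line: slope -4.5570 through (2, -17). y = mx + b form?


y + 17 = -4.5570(x - 2)
y = -4.5570x - 17 + 4.5570*2
y = -4.5570x - 7.8860

y = -4.5570x - 7.8860


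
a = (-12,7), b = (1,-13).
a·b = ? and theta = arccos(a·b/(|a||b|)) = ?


a·b = -12*1 + 7*(-13) = -12 - 91 = -103
|a| = sqrt(144+49) = 13.8924
|b| = sqrt(1+169) = 13.0384
cos(theta) = -103/(sqrt(193)*sqrt(170)) = -103/sqrt(32810) = -0.568636
theta = arccos(-103/sqrt(32810)) = 124.6551 degrees

a·b = -103, theta = 124.6551 deg


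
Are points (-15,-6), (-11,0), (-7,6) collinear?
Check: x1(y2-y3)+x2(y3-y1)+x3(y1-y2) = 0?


-15*(0-6) - 11*(6+ 6) - 7*(-6-0)
= 90 - 132 + 42 = 0

Yes, collinear (determinant = 0)


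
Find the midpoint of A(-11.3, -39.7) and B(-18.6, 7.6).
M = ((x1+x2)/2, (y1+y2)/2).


Mx = (-11.3 - 18.6)/2 = -29.9/2 = -14.9500
My = (-39.7 + 7.6)/2 = -32.1/2 = -16.0500

(-14.9500, -16.0500)


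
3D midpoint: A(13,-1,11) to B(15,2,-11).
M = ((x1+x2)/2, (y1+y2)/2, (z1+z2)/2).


Mx = (13+15)/2 = 14.0000
My = (-1+2)/2 = 0.5000
Mz = (11- 11)/2 = 0

M = (14.0000, 0.5000, 0)


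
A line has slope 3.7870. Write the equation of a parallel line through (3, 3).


Parallel lines have equal slopes.
m2 = 3.7870
b2 = 3 - 3.7870*3 = -8.3610

y = 3.7870x - 8.3610


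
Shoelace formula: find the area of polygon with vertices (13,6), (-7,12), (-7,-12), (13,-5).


sum(xi*y_{i+1}) = 13*12 - 7*(-12) - 7*(-5) + 13*6 = 353
sum(yi*x_{i+1}) = 6*(-7) + 12*(-7) - 12*13 - 5*13 = -347
Area = |353 + 347|/2 = 700/2 = 350.0000

350.0000 sq units


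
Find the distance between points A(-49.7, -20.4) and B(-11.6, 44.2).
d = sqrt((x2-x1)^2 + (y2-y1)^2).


dx = -11.6 + 49.7 = 38.1
dy = 44.2 + 20.4 = 64.6
d = sqrt(1451.61 + 4173.16) = sqrt(5624.77) = 74.9985

74.9985


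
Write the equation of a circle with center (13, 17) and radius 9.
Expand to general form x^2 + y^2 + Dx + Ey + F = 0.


(x-13)^2 + (y-17)^2 = 9^2
D = -2h = -26, E = -2k = -34
F = h^2+k^2-r^2 = 169+289-81 = 377

x^2 + y^2 - 26x - 34y + 377 = 0


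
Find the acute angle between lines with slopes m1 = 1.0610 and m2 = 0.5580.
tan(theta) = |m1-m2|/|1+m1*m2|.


m1-m2 = 0.503
1+m1*m2 = 1.592038
tan(theta) = |0.503/1.592038| = 0.315947
theta = arctan(|0.503/1.592038|) = 17.5338 degrees (acute angle)

17.5338 degrees


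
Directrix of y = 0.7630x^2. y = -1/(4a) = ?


a = 0.7630
1/(4a) = 0.3277
directrix: y = -0.3277 = -0.3277

y = -0.3277


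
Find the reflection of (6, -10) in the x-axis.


Reflection rule for x-axis: (x, -y)
(6, -10) -> (6, 10)

(6, 10)


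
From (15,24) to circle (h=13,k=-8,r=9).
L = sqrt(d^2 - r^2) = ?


d = sqrt((15-13)^2 + (24+ 8)^2) = sqrt(4+1024) = 32.0624
L = sqrt(1028.0000 - 81) = sqrt(947.0000) = 30.7734

30.7734


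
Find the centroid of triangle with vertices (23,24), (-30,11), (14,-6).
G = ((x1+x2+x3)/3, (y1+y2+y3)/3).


Gx = (23- 30+14)/3 = 7/3 = 2.3333
Gy = (24+11- 6)/3 = 29/3 = 9.6667

G = (2.3333, 9.6667)


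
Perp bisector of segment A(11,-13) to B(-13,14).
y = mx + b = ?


Midpoint = (-1, 0.5)
Slope of AB = dy/dx = 27/(-24) = -1.1250
Perp slope = -dx/dy = 24/27 = 0.8889
b = My - (perp slope)*Mx = 0.5 + (-24*(-1))/27 = 0.5 + 0.8889 = 1.3889

y = 0.8889x + 1.3889


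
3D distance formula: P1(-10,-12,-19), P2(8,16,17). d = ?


dx=18, dy=28, dz=36
d = sqrt(324+784+1296) = sqrt(2404) = 49.0306

49.0306


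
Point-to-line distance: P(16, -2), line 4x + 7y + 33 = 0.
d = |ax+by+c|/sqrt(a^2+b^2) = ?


|4*16 + 7*(-2) + 33| = |83| = 83
sqrt(16 + 49) = sqrt(65) = 8.0623
d = 83/sqrt(65) = 10.2949

10.2949


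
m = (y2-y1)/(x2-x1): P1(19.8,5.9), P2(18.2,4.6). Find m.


dy = 4.6 - 5.9 = -1.3
dx = 18.2 - 19.8 = -1.6
m = -1.3/(-1.6) = 0.8125

m = 0.8125


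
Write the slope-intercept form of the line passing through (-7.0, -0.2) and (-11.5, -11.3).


m = (-11.1)/(-4.5) = 2.4667
b = y1 - m*x1 = -0.2 - (-11.1*(-7.0))/(-4.5) = -0.2 + 17.2667 = 17.0667

y = 2.4667x + 17.0667


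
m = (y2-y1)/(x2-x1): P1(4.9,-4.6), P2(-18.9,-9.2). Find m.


dy = -9.2 + 4.6 = -4.6
dx = -18.9 - 4.9 = -23.8
m = -4.6/(-23.8) = 0.1933

m = 0.1933


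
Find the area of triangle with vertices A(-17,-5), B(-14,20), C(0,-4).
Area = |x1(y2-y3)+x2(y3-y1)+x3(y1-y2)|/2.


-17*(20+ 4) = -408
-14*(-4+ 5) = -14
0*(-5-20) = 0
sum = -422
Area = |-422|/2 = 211.0000

211.0000 sq units


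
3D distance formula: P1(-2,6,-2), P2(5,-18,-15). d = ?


dx=7, dy=-24, dz=-13
d = sqrt(49+576+169) = sqrt(794) = 28.1780

28.1780


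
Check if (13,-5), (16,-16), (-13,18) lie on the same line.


13*(-16-18) + 16*(18+ 5) - 13*(-5+ 16)
= -442 + 368 - 143 = -217

No, not collinear (determinant = -217)


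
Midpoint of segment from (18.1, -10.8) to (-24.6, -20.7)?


Mx = (18.1 - 24.6)/2 = -6.5/2 = -3.2500
My = (-10.8 - 20.7)/2 = -31.5/2 = -15.7500

(-3.2500, -15.7500)


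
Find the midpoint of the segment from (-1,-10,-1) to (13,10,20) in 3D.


Mx = (-1+13)/2 = 6.0000
My = (-10+10)/2 = 0
Mz = (-1+20)/2 = 9.5000

M = (6.0000, 0, 9.5000)


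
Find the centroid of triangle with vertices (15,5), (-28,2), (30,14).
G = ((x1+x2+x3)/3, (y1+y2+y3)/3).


Gx = (15- 28+30)/3 = 17/3 = 5.6667
Gy = (5+2+14)/3 = 21/3 = 7.0000

G = (5.6667, 7.0000)


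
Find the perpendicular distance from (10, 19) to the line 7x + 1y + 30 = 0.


|7*10 + 1*19 + 30| = |119| = 119
sqrt(49 + 1) = sqrt(50) = 7.0711
d = 119/sqrt(50) = 16.8291

16.8291


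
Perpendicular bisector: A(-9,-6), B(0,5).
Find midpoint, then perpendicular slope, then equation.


Midpoint = (-4.5, -0.5)
Slope of AB = dy/dx = 11/9 = 1.2222
Perp slope = -dx/dy = -9/11 = -0.8182
b = My - (perp slope)*Mx = -0.5 + (9*(-4.5))/11 = -0.5 - 3.6818 = -4.1818

y = -0.8182x - 4.1818


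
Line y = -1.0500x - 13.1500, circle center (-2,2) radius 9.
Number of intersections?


Substitute y = -1.0500x - 13.1500: (x+ 2)^2 + (-1.0500x- 13.1500-2)^2 = 81
Expand to Ax^2 + Bx + C = 0, where b-k = -15.15
A = 1+m^2 = 2.1025
B = 2(m(b-k) - h) = 2(-1.0500*(-15.15) + 2) = 35.815
C = h^2 + (b-k)^2 - r^2 = 4 + 229.5225 - 81 = 152.5225
disc = B^2-4AC = 1282.7142 - 1282.7142 = 0
disc = 0

1 intersection point (tangent)


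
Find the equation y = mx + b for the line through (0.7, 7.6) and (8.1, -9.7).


m = (-17.3)/(7.4) = -2.3378
b = y1 - m*x1 = 7.6 - (-17.3*0.7)/(7.4) = 7.6 + 1.6365 = 9.2365

y = -2.3378x + 9.2365


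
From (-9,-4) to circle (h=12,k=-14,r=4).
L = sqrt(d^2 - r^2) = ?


d = sqrt((-9-12)^2 + (-4+ 14)^2) = sqrt(441+100) = 23.2594
L = sqrt(541.0000 - 16) = sqrt(525.0000) = 22.9129

22.9129


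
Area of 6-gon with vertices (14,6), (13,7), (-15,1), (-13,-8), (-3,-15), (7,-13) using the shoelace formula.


sum(xi*y_{i+1}) = 14*7 + 13*1 - 15*(-8) - 13*(-15) - 3*(-13) + 7*6 = 507
sum(yi*x_{i+1}) = 6*13 + 7*(-15) + 1*(-13) - 8*(-3) - 15*7 - 13*14 = -303
Area = |507 + 303|/2 = 810/2 = 405.0000

405.0000 sq units


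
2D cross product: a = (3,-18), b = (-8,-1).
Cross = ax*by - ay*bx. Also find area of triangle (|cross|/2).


cross = 3*(-1) + 18*(-8) = -3 - 144 = -147
Triangle area = |-147|/2 = 147/2 = 73.5000

cross = -147, triangle area = 73.5000


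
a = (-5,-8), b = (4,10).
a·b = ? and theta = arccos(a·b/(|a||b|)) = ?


a·b = -5*4 - 8*10 = -20 - 80 = -100
|a| = sqrt(25+64) = 9.4340
|b| = sqrt(16+100) = 10.7703
cos(theta) = -100/(sqrt(89)*sqrt(116)) = -100/sqrt(10324) = -0.984183
theta = arccos(-100/sqrt(10324)) = 169.7960 degrees

a·b = -100, theta = 169.7960 deg


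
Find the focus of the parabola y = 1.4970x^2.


a = 1.4970
4a = 5.9880
focus = (0, 1/5.9880) = (0, 0.1670)

Focus = (0, 0.1670)


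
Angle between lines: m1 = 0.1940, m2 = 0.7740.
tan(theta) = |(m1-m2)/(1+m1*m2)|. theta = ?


m1-m2 = -0.58
1+m1*m2 = 1.150156
tan(theta) = |-0.58/1.150156| = 0.504279
theta = arctan(|-0.58/1.150156|) = 26.7609 degrees (acute angle)

26.7609 degrees


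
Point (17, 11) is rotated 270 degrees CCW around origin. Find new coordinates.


cos(270) = 0, sin(270) = -1
x' = 17*0 - 11*(-1) = 11
y' = 17*(-1) + 11*0 = -17

(11, -17)


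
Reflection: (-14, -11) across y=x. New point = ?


Reflection rule for y=x: (y, x)
(-14, -11) -> (-11, -14)

(-11, -14)


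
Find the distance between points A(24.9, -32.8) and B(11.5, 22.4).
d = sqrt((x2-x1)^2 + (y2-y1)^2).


dx = 11.5 - 24.9 = -13.4
dy = 22.4 + 32.8 = 55.2
d = sqrt(179.56 + 3047.04) = sqrt(3226.6) = 56.8032

56.8032


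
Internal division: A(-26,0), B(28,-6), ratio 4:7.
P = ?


Px = (4*28 + 7*(-26))/11 = -70/11 = -6.3636
Py = (4*(-6) + 7*0)/11 = -24/11 = -2.1818

P = (-6.3636, -2.1818)


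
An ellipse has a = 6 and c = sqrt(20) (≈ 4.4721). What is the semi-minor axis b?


b^2 = 6^2 - (sqrt(20))^2 = 36 - 20 = 16
b = sqrt(16) = 4

b = 4


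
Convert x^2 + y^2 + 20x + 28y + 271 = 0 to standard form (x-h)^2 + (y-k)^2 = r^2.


h = -D/2 = -20/2 = -10
k = -E/2 = -28/2 = -14
r^2 = h^2 + k^2 - F = 100 + 196 - 271 = 25
r = 5

Center (-10, -14), radius = 5


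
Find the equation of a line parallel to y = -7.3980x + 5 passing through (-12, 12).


Parallel lines have equal slopes.
m2 = -7.3980
b2 = 12 + 7.3980*(-12) = -76.7760

y = -7.3980x - 76.7760


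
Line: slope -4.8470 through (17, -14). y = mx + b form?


y + 14 = -4.8470(x - 17)
y = -4.8470x - 14 + 4.8470*17
y = -4.8470x + 68.3990

y = -4.8470x + 68.3990


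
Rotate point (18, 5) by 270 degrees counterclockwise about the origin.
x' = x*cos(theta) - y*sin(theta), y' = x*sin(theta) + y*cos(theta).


cos(270) = 0, sin(270) = -1
x' = 18*0 - 5*(-1) = 5
y' = 18*(-1) + 5*0 = -18

(5, -18)


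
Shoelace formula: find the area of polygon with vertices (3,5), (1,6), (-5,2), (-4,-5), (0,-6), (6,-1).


sum(xi*y_{i+1}) = 3*6 + 1*2 - 5*(-5) - 4*(-6) + 0*(-1) + 6*5 = 99
sum(yi*x_{i+1}) = 5*1 + 6*(-5) + 2*(-4) - 5*0 - 6*6 - 1*3 = -72
Area = |99 + 72|/2 = 171/2 = 85.5000

85.5000 sq units


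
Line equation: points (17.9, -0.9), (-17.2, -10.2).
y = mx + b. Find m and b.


m = (-9.3)/(-35.1) = 0.2650
b = y1 - m*x1 = -0.9 - (-9.3*17.9)/(-35.1) = -0.9 - 4.7427 = -5.6427

y = 0.2650x - 5.6427


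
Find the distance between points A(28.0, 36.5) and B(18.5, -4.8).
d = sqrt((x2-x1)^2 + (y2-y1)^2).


dx = 18.5 - 28.0 = -9.5
dy = -4.8 - 36.5 = -41.3
d = sqrt(90.25 + 1705.69) = sqrt(1795.94) = 42.3785

42.3785


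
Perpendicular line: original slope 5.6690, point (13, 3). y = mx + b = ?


Perpendicular slope = -1/m1 = -1/5.6690 = -0.1764
b2 = y0 - m2*x0 = 3 + 13/5.6690 = 3 + 2.2932 = 5.2932

y = -0.1764x + 5.2932


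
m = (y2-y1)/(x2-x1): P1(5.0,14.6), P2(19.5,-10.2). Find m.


dy = -10.2 - 14.6 = -24.8
dx = 19.5 - 5.0 = 14.5
m = -24.8/14.5 = -1.7103

m = -1.7103


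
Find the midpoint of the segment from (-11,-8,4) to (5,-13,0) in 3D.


Mx = (-11+5)/2 = -3.0000
My = (-8- 13)/2 = -10.5000
Mz = (4+0)/2 = 2.0000

M = (-3.0000, -10.5000, 2.0000)


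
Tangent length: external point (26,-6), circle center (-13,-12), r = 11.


d = sqrt((26+ 13)^2 + (-6+ 12)^2) = sqrt(1521+36) = 39.4588
L = sqrt(1557.0000 - 121) = sqrt(1436.0000) = 37.8946

37.8946


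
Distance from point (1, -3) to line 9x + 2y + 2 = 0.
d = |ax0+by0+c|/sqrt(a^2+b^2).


|9*1 + 2*(-3) + 2| = |5| = 5
sqrt(81 + 4) = sqrt(85) = 9.2195
d = 5/sqrt(85) = 0.5423

0.5423


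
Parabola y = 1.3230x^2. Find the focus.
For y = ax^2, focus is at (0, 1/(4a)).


a = 1.3230
4a = 5.2920
focus = (0, 1/5.2920) = (0, 0.1890)

Focus = (0, 0.1890)


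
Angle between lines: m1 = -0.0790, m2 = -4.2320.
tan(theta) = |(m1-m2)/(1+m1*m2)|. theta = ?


m1-m2 = 4.153
1+m1*m2 = 1.334328
tan(theta) = |4.153/1.334328| = 3.112428
theta = arctan(|4.153/1.334328|) = 72.1882 degrees (acute angle)

72.1882 degrees


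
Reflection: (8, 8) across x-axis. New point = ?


Reflection rule for x-axis: (x, -y)
(8, 8) -> (8, -8)

(8, -8)


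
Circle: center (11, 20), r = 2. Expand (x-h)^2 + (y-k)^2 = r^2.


(x-11)^2 + (y-20)^2 = 2^2
D = -2h = -22, E = -2k = -40
F = h^2+k^2-r^2 = 121+400-4 = 517

x^2 + y^2 - 22x - 40y + 517 = 0


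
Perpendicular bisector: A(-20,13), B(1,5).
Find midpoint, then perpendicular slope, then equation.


Midpoint = (-9.5, 9)
Slope of AB = dy/dx = -8/21 = -0.3810
Perp slope = -dx/dy = 21/8 = 2.6250
b = My - (perp slope)*Mx = 9 + (21*(-9.5))/(-8) = 9 + 24.9375 = 33.9375

y = 2.6250x + 33.9375


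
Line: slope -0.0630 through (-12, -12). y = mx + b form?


y + 12 = -0.0630(x + 12)
y = -0.0630x - 12 + 0.0630*(-12)
y = -0.0630x - 12.7560

y = -0.0630x - 12.7560


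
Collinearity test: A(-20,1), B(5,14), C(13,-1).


-20*(14+ 1) + 5*(-1-1) + 13*(1-14)
= -300 - 10 - 169 = -479

No, not collinear (determinant = -479)


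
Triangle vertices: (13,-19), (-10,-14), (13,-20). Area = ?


13*(-14+ 20) = 78
-10*(-20+ 19) = 10
13*(-19+ 14) = -65
sum = 23
Area = |23|/2 = 11.5000

11.5000 sq units


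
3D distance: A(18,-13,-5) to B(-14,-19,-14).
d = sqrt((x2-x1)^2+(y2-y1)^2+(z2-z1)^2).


dx=-32, dy=-6, dz=-9
d = sqrt(1024+36+81) = sqrt(1141) = 33.7787

33.7787


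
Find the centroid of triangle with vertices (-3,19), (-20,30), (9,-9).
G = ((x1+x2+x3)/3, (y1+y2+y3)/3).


Gx = (-3- 20+9)/3 = -14/3 = -4.6667
Gy = (19+30- 9)/3 = 40/3 = 13.3333

G = (-4.6667, 13.3333)


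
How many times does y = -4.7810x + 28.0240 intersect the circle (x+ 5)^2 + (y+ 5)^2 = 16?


Substitute y = -4.7810x + 28.0240: (x+ 5)^2 + (-4.7810x+28.0240+ 5)^2 = 16
Expand to Ax^2 + Bx + C = 0, where b-k = 33.024
A = 1+m^2 = 23.857961
B = 2(m(b-k) - h) = 2(-4.7810*33.024 + 5) = -305.775488
C = h^2 + (b-k)^2 - r^2 = 25 + 1090.584576 - 16 = 1099.584576
disc = B^2-4AC = 93498.6491 - 104935.3837 = -11436.7346
disc < 0

0 intersection points


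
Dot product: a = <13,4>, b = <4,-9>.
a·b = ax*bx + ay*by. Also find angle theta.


a·b = 13*4 + 4*(-9) = 52 - 36 = 16
|a| = sqrt(169+16) = 13.6015
|b| = sqrt(16+81) = 9.8489
cos(theta) = 16/(sqrt(185)*sqrt(97)) = 16/sqrt(17945) = 0.119440
theta = arccos(16/sqrt(17945)) = 83.1402 degrees

a·b = 16, theta = 83.1402 deg


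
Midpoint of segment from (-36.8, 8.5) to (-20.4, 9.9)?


Mx = (-36.8 - 20.4)/2 = -57.2/2 = -28.6000
My = (8.5 + 9.9)/2 = 18.4/2 = 9.2000

(-28.6000, 9.2000)


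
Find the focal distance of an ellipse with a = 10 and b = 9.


c^2 = 10^2 - 9^2 = 100 - 81 = 19
c = sqrt(19) = 4.3589

c = 4.3589


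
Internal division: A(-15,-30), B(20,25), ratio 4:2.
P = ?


Px = (4*20 + 2*(-15))/6 = 50/6 = 8.3333
Py = (4*25 + 2*(-30))/6 = 40/6 = 6.6667

P = (8.3333, 6.6667)


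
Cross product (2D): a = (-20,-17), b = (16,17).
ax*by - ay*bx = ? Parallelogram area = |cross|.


cross = -20*17 + 17*16 = -340 + 272 = -68
Parallelogram area = |-68| = 68

cross = -68, parallelogram area = 68


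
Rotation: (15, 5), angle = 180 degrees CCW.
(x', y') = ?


cos(180) = -1, sin(180) = 0
x' = 15*(-1) - 5*0 = -15
y' = 15*0 + 5*(-1) = -5

(-15, -5)


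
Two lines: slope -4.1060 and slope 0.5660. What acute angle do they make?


m1-m2 = -4.672
1+m1*m2 = -1.323996
tan(theta) = |-4.672/(-1.323996)| = 3.528712
theta = arctan(|-4.672/(-1.323996)|) = 74.1778 degrees (acute angle)

74.1778 degrees


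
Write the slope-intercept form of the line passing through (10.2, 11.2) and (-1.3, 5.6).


m = (-5.6)/(-11.5) = 0.4870
b = y1 - m*x1 = 11.2 - (-5.6*10.2)/(-11.5) = 11.2 - 4.9670 = 6.2330

y = 0.4870x + 6.2330


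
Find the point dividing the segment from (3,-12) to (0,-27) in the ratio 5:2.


Px = (5*0 + 2*3)/7 = 6/7 = 0.8571
Py = (5*(-27) + 2*(-12))/7 = -159/7 = -22.7143

P = (0.8571, -22.7143)


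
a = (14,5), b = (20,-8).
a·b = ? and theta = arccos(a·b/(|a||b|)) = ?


a·b = 14*20 + 5*(-8) = 280 - 40 = 240
|a| = sqrt(196+25) = 14.8661
|b| = sqrt(400+64) = 21.5407
cos(theta) = 240/(sqrt(221)*sqrt(464)) = 240/sqrt(102544) = 0.749473
theta = arccos(240/sqrt(102544)) = 41.4552 degrees

a·b = 240, theta = 41.4552 deg


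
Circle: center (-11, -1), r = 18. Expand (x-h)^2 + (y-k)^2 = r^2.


(x+ 11)^2 + (y+ 1)^2 = 18^2
D = -2h = 22, E = -2k = 2
F = h^2+k^2-r^2 = 121+1-324 = -202

x^2 + y^2 + 22x + 2y - 202 = 0


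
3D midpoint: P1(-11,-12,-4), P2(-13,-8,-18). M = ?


Mx = (-11- 13)/2 = -12.0000
My = (-12- 8)/2 = -10.0000
Mz = (-4- 18)/2 = -11.0000

M = (-12.0000, -10.0000, -11.0000)


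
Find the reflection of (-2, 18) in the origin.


Reflection rule for origin: (-x, -y)
(-2, 18) -> (2, -18)

(2, -18)


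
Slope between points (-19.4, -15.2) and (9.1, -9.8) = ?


dy = -9.8 + 15.2 = 5.4
dx = 9.1 + 19.4 = 28.5
m = 5.4/28.5 = 0.1895

m = 0.1895


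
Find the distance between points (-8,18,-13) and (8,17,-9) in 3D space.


dx=16, dy=-1, dz=4
d = sqrt(256+1+16) = sqrt(273) = 16.5227

16.5227


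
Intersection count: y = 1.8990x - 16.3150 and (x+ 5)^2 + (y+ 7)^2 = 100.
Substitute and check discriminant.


Substitute y = 1.8990x - 16.3150: (x+ 5)^2 + (1.8990x- 16.3150+ 7)^2 = 100
Expand to Ax^2 + Bx + C = 0, where b-k = -9.315
A = 1+m^2 = 4.606201
B = 2(m(b-k) - h) = 2(1.8990*(-9.315) + 5) = -25.37837
C = h^2 + (b-k)^2 - r^2 = 25 + 86.769225 - 100 = 11.769225
disc = B^2-4AC = 644.0617 - 216.8457 = 427.2160
disc > 0

2 intersection points


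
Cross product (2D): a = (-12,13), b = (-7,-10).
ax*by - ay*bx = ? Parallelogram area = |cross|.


cross = -12*(-10) - 13*(-7) = 120 + 91 = 211
Parallelogram area = |211| = 211

cross = 211, parallelogram area = 211


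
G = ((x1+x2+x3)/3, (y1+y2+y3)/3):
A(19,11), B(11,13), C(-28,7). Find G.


Gx = (19+11- 28)/3 = 2/3 = 0.6667
Gy = (11+13+7)/3 = 31/3 = 10.3333

G = (0.6667, 10.3333)


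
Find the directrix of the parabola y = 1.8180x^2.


a = 1.8180
1/(4a) = 0.1375
directrix: y = -0.1375 = -0.1375

y = -0.1375


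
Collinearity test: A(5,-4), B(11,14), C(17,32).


5*(14-32) + 11*(32+ 4) + 17*(-4-14)
= -90 + 396 - 306 = 0

Yes, collinear (determinant = 0)


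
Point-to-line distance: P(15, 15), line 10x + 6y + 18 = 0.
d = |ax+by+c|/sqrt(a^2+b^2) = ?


|10*15 + 6*15 + 18| = |258| = 258
sqrt(100 + 36) = sqrt(136) = 11.6619
d = 258/sqrt(136) = 22.1233

22.1233


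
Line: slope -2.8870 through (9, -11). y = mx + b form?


y + 11 = -2.8870(x - 9)
y = -2.8870x - 11 + 2.8870*9
y = -2.8870x + 14.9830

y = -2.8870x + 14.9830


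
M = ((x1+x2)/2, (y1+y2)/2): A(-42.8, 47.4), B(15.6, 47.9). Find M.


Mx = (-42.8 + 15.6)/2 = -27.2/2 = -13.6000
My = (47.4 + 47.9)/2 = 95.3/2 = 47.6500

(-13.6000, 47.6500)


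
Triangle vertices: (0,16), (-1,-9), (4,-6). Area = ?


0*(-9+ 6) = 0
-1*(-6-16) = 22
4*(16+ 9) = 100
sum = 122
Area = |122|/2 = 61.0000

61.0000 sq units


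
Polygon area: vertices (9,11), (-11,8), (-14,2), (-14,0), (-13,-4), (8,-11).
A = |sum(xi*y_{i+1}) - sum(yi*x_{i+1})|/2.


sum(xi*y_{i+1}) = 9*8 - 11*2 - 14*0 - 14*(-4) - 13*(-11) + 8*11 = 337
sum(yi*x_{i+1}) = 11*(-11) + 8*(-14) + 2*(-14) + 0*(-13) - 4*8 - 11*9 = -392
Area = |337 + 392|/2 = 729/2 = 364.5000

364.5000 sq units


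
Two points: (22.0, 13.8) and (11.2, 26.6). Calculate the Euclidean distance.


dx = 11.2 - 22.0 = -10.8
dy = 26.6 - 13.8 = 12.8
d = sqrt(116.64 + 163.84) = sqrt(280.48) = 16.7475

16.7475


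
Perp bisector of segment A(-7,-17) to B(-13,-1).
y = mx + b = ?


Midpoint = (-10, -9)
Slope of AB = dy/dx = 16/(-6) = -2.6667
Perp slope = -dx/dy = 6/16 = 0.3750
b = My - (perp slope)*Mx = -9 + (-6*(-10))/16 = -9 + 3.7500 = -5.2500

y = 0.3750x - 5.2500


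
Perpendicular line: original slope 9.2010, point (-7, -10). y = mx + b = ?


Perpendicular slope = -1/m1 = -1/9.2010 = -0.1087
b2 = y0 - m2*x0 = -10 - 7/9.2010 = -10 - 0.7608 = -10.7608

y = -0.1087x - 10.7608


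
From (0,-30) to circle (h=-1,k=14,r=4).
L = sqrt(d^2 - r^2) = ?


d = sqrt((0+ 1)^2 + (-30-14)^2) = sqrt(1+1936) = 44.0114
L = sqrt(1937.0000 - 16) = sqrt(1921.0000) = 43.8292

43.8292


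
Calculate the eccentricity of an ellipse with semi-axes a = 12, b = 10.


c = sqrt(144-100) = sqrt(44) = 6.6332
e = c/a = sqrt(44)/12 = 0.5528

e = 0.5528


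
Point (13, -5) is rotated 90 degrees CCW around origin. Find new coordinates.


cos(90) = 0, sin(90) = 1
x' = 13*0 + 5*1 = 5
y' = 13*1 - 5*0 = 13

(5, 13)


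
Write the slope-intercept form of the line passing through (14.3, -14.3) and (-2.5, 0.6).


m = (14.9)/(-16.8) = -0.8869
b = y1 - m*x1 = -14.3 - (14.9*14.3)/(-16.8) = -14.3 + 12.6827 = -1.6173

y = -0.8869x - 1.6173


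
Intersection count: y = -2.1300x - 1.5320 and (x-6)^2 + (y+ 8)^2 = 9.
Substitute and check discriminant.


Substitute y = -2.1300x - 1.5320: (x-6)^2 + (-2.1300x- 1.5320+ 8)^2 = 9
Expand to Ax^2 + Bx + C = 0, where b-k = 6.468
A = 1+m^2 = 5.5369
B = 2(m(b-k) - h) = 2(-2.1300*6.468 - 6) = -39.55368
C = h^2 + (b-k)^2 - r^2 = 36 + 41.835024 - 9 = 68.835024
disc = B^2-4AC = 1564.4936 - 1524.5306 = 39.9630
disc > 0

2 intersection points


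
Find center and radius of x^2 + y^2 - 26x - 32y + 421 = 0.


h = -D/2 = 26/2 = 13
k = -E/2 = 32/2 = 16
r^2 = h^2 + k^2 - F = 169 + 256 - 421 = 4
r = 2

Center (13, 16), radius = 2


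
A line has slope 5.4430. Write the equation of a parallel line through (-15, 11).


Parallel lines have equal slopes.
m2 = 5.4430
b2 = 11 - 5.4430*(-15) = 92.6450

y = 5.4430x + 92.6450


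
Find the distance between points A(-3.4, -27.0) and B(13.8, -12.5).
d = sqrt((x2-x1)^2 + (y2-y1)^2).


dx = 13.8 + 3.4 = 17.2
dy = -12.5 + 27.0 = 14.5
d = sqrt(295.84 + 210.25) = sqrt(506.09) = 22.4964

22.4964


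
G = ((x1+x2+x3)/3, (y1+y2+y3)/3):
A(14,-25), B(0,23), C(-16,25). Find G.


Gx = (14+0- 16)/3 = -2/3 = -0.6667
Gy = (-25+23+25)/3 = 23/3 = 7.6667

G = (-0.6667, 7.6667)


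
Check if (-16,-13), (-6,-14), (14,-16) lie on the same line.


-16*(-14+ 16) - 6*(-16+ 13) + 14*(-13+ 14)
= -32 + 18 + 14 = 0

Yes, collinear (determinant = 0)


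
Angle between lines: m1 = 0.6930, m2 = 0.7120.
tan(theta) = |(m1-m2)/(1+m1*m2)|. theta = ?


m1-m2 = -0.019
1+m1*m2 = 1.493416
tan(theta) = |-0.019/1.493416| = 0.012723
theta = arctan(|-0.019/1.493416|) = 0.7289 degrees (acute angle)

0.7289 degrees


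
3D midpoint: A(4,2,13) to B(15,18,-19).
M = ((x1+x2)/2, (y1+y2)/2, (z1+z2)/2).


Mx = (4+15)/2 = 9.5000
My = (2+18)/2 = 10.0000
Mz = (13- 19)/2 = -3.0000

M = (9.5000, 10.0000, -3.0000)


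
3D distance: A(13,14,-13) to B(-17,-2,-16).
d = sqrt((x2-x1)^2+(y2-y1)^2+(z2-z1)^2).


dx=-30, dy=-16, dz=-3
d = sqrt(900+256+9) = sqrt(1165) = 34.1321

34.1321


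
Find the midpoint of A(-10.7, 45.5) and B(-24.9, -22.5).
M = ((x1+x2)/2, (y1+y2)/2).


Mx = (-10.7 - 24.9)/2 = -35.6/2 = -17.8000
My = (45.5 - 22.5)/2 = 23.0/2 = 11.5000

(-17.8000, 11.5000)


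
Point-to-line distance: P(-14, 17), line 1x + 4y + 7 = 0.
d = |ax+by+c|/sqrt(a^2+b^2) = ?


|1*(-14) + 4*17 + 7| = |61| = 61
sqrt(1 + 16) = sqrt(17) = 4.1231
d = 61/sqrt(17) = 14.7947

14.7947


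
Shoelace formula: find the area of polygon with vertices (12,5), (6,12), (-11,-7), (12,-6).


sum(xi*y_{i+1}) = 12*12 + 6*(-7) - 11*(-6) + 12*5 = 228
sum(yi*x_{i+1}) = 5*6 + 12*(-11) - 7*12 - 6*12 = -258
Area = |228 + 258|/2 = 486/2 = 243.0000

243.0000 sq units


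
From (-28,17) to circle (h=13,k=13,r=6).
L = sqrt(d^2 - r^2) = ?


d = sqrt((-28-13)^2 + (17-13)^2) = sqrt(1681+16) = 41.1947
L = sqrt(1697.0000 - 36) = sqrt(1661.0000) = 40.7554

40.7554


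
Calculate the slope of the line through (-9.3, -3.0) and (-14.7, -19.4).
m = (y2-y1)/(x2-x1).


dy = -19.4 + 3.0 = -16.4
dx = -14.7 + 9.3 = -5.4
m = -16.4/(-5.4) = 3.0370

m = 3.0370


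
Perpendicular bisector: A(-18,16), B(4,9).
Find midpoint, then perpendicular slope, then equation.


Midpoint = (-7, 12.5)
Slope of AB = dy/dx = -7/22 = -0.3182
Perp slope = -dx/dy = 22/7 = 3.1429
b = My - (perp slope)*Mx = 12.5 + (22*(-7))/(-7) = 12.5 + 22.0000 = 34.5000

y = 3.1429x + 34.5000


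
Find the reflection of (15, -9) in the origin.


Reflection rule for origin: (-x, -y)
(15, -9) -> (-15, 9)

(-15, 9)


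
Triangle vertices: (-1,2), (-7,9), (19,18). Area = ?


-1*(9-18) = 9
-7*(18-2) = -112
19*(2-9) = -133
sum = -236
Area = |-236|/2 = 118.0000

118.0000 sq units


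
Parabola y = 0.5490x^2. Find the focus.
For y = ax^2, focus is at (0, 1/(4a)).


a = 0.5490
4a = 2.1960
focus = (0, 1/2.1960) = (0, 0.4554)

Focus = (0, 0.4554)


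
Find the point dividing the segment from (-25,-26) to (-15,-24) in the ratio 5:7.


Px = (5*(-15) + 7*(-25))/12 = -250/12 = -20.8333
Py = (5*(-24) + 7*(-26))/12 = -302/12 = -25.1667

P = (-20.8333, -25.1667)


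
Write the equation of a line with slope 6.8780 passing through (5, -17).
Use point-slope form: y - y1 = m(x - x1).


y + 17 = 6.8780(x - 5)
y = 6.8780x - 17 - 6.8780*5
y = 6.8780x - 51.3900

y = 6.8780x - 51.3900


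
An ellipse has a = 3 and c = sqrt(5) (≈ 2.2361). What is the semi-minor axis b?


b^2 = 3^2 - (sqrt(5))^2 = 9 - 5 = 4
b = sqrt(4) = 2

b = 2


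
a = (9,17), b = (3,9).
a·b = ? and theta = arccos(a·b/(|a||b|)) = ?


a·b = 9*3 + 17*9 = 27 + 153 = 180
|a| = sqrt(81+289) = 19.2354
|b| = sqrt(9+81) = 9.4868
cos(theta) = 180/(sqrt(370)*sqrt(90)) = 180/sqrt(33300) = 0.986394
theta = arccos(180/sqrt(33300)) = 9.4623 degrees

a·b = 180, theta = 9.4623 deg


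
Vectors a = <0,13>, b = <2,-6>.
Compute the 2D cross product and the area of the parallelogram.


cross = 0*(-6) - 13*2 = 0 - 26 = -26
Parallelogram area = |-26| = 26

cross = -26, parallelogram area = 26


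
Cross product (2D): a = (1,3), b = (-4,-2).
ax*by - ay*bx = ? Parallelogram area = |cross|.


cross = 1*(-2) - 3*(-4) = -2 + 12 = 10
Parallelogram area = |10| = 10

cross = 10, parallelogram area = 10


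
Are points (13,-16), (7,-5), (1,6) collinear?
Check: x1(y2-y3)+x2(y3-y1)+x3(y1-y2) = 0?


13*(-5-6) + 7*(6+ 16) + 1*(-16+ 5)
= -143 + 154 - 11 = 0

Yes, collinear (determinant = 0)


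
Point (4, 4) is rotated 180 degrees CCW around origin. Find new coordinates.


cos(180) = -1, sin(180) = 0
x' = 4*(-1) - 4*0 = -4
y' = 4*0 + 4*(-1) = -4

(-4, -4)


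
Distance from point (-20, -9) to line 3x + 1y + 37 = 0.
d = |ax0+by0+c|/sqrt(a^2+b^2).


|3*(-20) + 1*(-9) + 37| = |-32| = 32
sqrt(9 + 1) = sqrt(10) = 3.1623
d = 32/sqrt(10) = 10.1193

10.1193


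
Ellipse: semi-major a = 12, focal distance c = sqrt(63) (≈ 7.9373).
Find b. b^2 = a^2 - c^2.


b^2 = 12^2 - (sqrt(63))^2 = 144 - 63 = 81
b = sqrt(81) = 9

b = 9


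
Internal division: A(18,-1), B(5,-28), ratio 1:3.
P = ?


Px = (1*5 + 3*18)/4 = 59/4 = 14.7500
Py = (1*(-28) + 3*(-1))/4 = -31/4 = -7.7500

P = (14.7500, -7.7500)


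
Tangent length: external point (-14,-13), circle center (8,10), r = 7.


d = sqrt((-14-8)^2 + (-13-10)^2) = sqrt(484+529) = 31.8277
L = sqrt(1013.0000 - 49) = sqrt(964.0000) = 31.0483

31.0483


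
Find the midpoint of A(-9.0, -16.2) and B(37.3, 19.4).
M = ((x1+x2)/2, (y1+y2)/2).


Mx = (-9.0 + 37.3)/2 = 28.3/2 = 14.1500
My = (-16.2 + 19.4)/2 = 3.2/2 = 1.6000

(14.1500, 1.6000)


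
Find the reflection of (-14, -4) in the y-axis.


Reflection rule for y-axis: (-x, y)
(-14, -4) -> (14, -4)

(14, -4)


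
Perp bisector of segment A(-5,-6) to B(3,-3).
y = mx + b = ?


Midpoint = (-1, -4.5)
Slope of AB = dy/dx = 3/8 = 0.3750
Perp slope = -dx/dy = -8/3 = -2.6667
b = My - (perp slope)*Mx = -4.5 + (8*(-1))/3 = -4.5 - 2.6667 = -7.1667

y = -2.6667x - 7.1667


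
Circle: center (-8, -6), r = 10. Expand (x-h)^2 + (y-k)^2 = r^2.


(x+ 8)^2 + (y+ 6)^2 = 10^2
D = -2h = 16, E = -2k = 12
F = h^2+k^2-r^2 = 64+36-100 = 0

x^2 + y^2 + 16x + 12y = 0


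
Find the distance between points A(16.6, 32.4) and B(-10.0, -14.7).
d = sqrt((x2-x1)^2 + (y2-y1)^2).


dx = -10.0 - 16.6 = -26.6
dy = -14.7 - 32.4 = -47.1
d = sqrt(707.56 + 2218.41) = sqrt(2925.97) = 54.0922

54.0922


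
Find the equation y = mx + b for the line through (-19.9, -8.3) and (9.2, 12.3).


m = (20.6)/(29.1) = 0.7079
b = y1 - m*x1 = -8.3 - (20.6*(-19.9))/(29.1) = -8.3 + 14.0873 = 5.7873

y = 0.7079x + 5.7873


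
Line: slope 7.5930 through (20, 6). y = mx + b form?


y - 6 = 7.5930(x - 20)
y = 7.5930x + 6 - 7.5930*20
y = 7.5930x - 145.8600

y = 7.5930x - 145.8600


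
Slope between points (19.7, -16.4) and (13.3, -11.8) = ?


dy = -11.8 + 16.4 = 4.6
dx = 13.3 - 19.7 = -6.4
m = 4.6/(-6.4) = -0.7187

m = -0.7187


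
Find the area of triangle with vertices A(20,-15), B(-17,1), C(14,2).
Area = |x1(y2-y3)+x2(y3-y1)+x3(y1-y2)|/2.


20*(1-2) = -20
-17*(2+ 15) = -289
14*(-15-1) = -224
sum = -533
Area = |-533|/2 = 266.5000

266.5000 sq units


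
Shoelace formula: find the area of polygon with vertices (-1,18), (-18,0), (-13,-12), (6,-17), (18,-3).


sum(xi*y_{i+1}) = -1*0 - 18*(-12) - 13*(-17) + 6*(-3) + 18*18 = 743
sum(yi*x_{i+1}) = 18*(-18) + 0*(-13) - 12*6 - 17*18 - 3*(-1) = -699
Area = |743 + 699|/2 = 1442/2 = 721.0000

721.0000 sq units


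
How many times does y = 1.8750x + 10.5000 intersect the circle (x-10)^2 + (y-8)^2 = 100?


Substitute y = 1.8750x + 10.5000: (x-10)^2 + (1.8750x+10.5000-8)^2 = 100
Expand to Ax^2 + Bx + C = 0, where b-k = 2.5
A = 1+m^2 = 4.515625
B = 2(m(b-k) - h) = 2(1.8750*2.5 - 10) = -10.625
C = h^2 + (b-k)^2 - r^2 = 100 + 6.25 - 100 = 6.25
disc = B^2-4AC = 112.8906 - 112.8906 = 0
disc = 0

1 intersection point (tangent)


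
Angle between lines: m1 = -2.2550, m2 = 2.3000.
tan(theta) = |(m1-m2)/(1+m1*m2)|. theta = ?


m1-m2 = -4.555
1+m1*m2 = -4.1865
tan(theta) = |-4.555/(-4.1865)| = 1.088021
theta = arctan(|-4.555/(-4.1865)|) = 47.4139 degrees (acute angle)

47.4139 degrees


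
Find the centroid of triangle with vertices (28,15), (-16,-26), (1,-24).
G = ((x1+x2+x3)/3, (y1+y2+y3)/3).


Gx = (28- 16+1)/3 = 13/3 = 4.3333
Gy = (15- 26- 24)/3 = -35/3 = -11.6667

G = (4.3333, -11.6667)


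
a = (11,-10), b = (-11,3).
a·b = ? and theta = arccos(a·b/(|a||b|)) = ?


a·b = 11*(-11) - 10*3 = -121 - 30 = -151
|a| = sqrt(121+100) = 14.8661
|b| = sqrt(121+9) = 11.4018
cos(theta) = -151/(sqrt(221)*sqrt(130)) = -151/sqrt(28730) = -0.890859
theta = arccos(-151/sqrt(28730)) = 152.9814 degrees

a·b = -151, theta = 152.9814 deg


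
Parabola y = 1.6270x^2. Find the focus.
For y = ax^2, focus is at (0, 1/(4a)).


a = 1.6270
4a = 6.5080
focus = (0, 1/6.5080) = (0, 0.1537)

Focus = (0, 0.1537)


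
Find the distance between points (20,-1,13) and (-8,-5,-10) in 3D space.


dx=-28, dy=-4, dz=-23
d = sqrt(784+16+529) = sqrt(1329) = 36.4555

36.4555


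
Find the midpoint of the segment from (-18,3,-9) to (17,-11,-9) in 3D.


Mx = (-18+17)/2 = -0.5000
My = (3- 11)/2 = -4.0000
Mz = (-9- 9)/2 = -9.0000

M = (-0.5000, -4.0000, -9.0000)


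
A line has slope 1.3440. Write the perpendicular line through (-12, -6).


Perpendicular slope = -1/m1 = -1/1.3440 = -0.7440
b2 = y0 - m2*x0 = -6 - 12/1.3440 = -6 - 8.9286 = -14.9286

y = -0.7440x - 14.9286


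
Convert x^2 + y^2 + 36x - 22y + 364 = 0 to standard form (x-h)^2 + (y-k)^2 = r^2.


h = -D/2 = -36/2 = -18
k = -E/2 = 22/2 = 11
r^2 = h^2 + k^2 - F = 324 + 121 - 364 = 81
r = 9

Center (-18, 11), radius = 9


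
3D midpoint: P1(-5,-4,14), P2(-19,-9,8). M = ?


Mx = (-5- 19)/2 = -12.0000
My = (-4- 9)/2 = -6.5000
Mz = (14+8)/2 = 11.0000

M = (-12.0000, -6.5000, 11.0000)


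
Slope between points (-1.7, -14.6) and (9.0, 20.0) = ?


dy = 20.0 + 14.6 = 34.6
dx = 9.0 + 1.7 = 10.7
m = 34.6/10.7 = 3.2336

m = 3.2336


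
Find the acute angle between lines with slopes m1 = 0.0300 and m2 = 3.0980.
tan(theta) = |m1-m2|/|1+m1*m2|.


m1-m2 = -3.068
1+m1*m2 = 1.09294
tan(theta) = |-3.068/1.09294| = 2.807107
theta = arctan(|-3.068/1.09294|) = 70.3921 degrees (acute angle)

70.3921 degrees


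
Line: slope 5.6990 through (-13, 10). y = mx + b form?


y - 10 = 5.6990(x + 13)
y = 5.6990x + 10 - 5.6990*(-13)
y = 5.6990x + 84.0870

y = 5.6990x + 84.0870


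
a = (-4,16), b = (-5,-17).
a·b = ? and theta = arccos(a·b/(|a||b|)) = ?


a·b = -4*(-5) + 16*(-17) = 20 - 272 = -252
|a| = sqrt(16+256) = 16.4924
|b| = sqrt(25+289) = 17.7200
cos(theta) = -252/(sqrt(272)*sqrt(314)) = -252/sqrt(85408) = -0.862286
theta = arccos(-252/sqrt(85408)) = 149.5742 degrees

a·b = -252, theta = 149.5742 deg


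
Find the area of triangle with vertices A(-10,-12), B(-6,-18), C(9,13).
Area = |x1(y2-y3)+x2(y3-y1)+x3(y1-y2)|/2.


-10*(-18-13) = 310
-6*(13+ 12) = -150
9*(-12+ 18) = 54
sum = 214
Area = |214|/2 = 107.0000

107.0000 sq units
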